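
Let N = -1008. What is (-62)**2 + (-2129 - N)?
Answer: 2723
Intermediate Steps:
(-62)**2 + (-2129 - N) = (-62)**2 + (-2129 - 1*(-1008)) = 3844 + (-2129 + 1008) = 3844 - 1121 = 2723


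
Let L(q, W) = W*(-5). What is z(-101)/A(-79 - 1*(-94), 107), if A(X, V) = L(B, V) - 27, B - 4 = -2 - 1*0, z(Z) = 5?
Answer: -5/562 ≈ -0.0088968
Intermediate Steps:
B = 2 (B = 4 + (-2 - 1*0) = 4 + (-2 + 0) = 4 - 2 = 2)
L(q, W) = -5*W
A(X, V) = -27 - 5*V (A(X, V) = -5*V - 27 = -27 - 5*V)
z(-101)/A(-79 - 1*(-94), 107) = 5/(-27 - 5*107) = 5/(-27 - 535) = 5/(-562) = 5*(-1/562) = -5/562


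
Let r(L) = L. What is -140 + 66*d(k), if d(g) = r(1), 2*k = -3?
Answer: -74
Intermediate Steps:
k = -3/2 (k = (½)*(-3) = -3/2 ≈ -1.5000)
d(g) = 1
-140 + 66*d(k) = -140 + 66*1 = -140 + 66 = -74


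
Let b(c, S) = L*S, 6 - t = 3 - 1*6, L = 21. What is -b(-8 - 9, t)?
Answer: -189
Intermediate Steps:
t = 9 (t = 6 - (3 - 1*6) = 6 - (3 - 6) = 6 - 1*(-3) = 6 + 3 = 9)
b(c, S) = 21*S
-b(-8 - 9, t) = -21*9 = -1*189 = -189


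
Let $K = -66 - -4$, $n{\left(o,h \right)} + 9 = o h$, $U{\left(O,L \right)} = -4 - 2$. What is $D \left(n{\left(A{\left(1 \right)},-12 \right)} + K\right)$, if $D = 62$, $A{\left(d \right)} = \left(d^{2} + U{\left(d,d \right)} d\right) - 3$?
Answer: $1550$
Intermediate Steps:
$U{\left(O,L \right)} = -6$
$A{\left(d \right)} = -3 + d^{2} - 6 d$ ($A{\left(d \right)} = \left(d^{2} - 6 d\right) - 3 = -3 + d^{2} - 6 d$)
$n{\left(o,h \right)} = -9 + h o$ ($n{\left(o,h \right)} = -9 + o h = -9 + h o$)
$K = -62$ ($K = -66 + 4 = -62$)
$D \left(n{\left(A{\left(1 \right)},-12 \right)} + K\right) = 62 \left(\left(-9 - 12 \left(-3 + 1^{2} - 6\right)\right) - 62\right) = 62 \left(\left(-9 - 12 \left(-3 + 1 - 6\right)\right) - 62\right) = 62 \left(\left(-9 - -96\right) - 62\right) = 62 \left(\left(-9 + 96\right) - 62\right) = 62 \left(87 - 62\right) = 62 \cdot 25 = 1550$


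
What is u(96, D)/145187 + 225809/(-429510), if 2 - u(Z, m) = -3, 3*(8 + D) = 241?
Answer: -32782383733/62359268370 ≈ -0.52570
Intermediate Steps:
D = 217/3 (D = -8 + (⅓)*241 = -8 + 241/3 = 217/3 ≈ 72.333)
u(Z, m) = 5 (u(Z, m) = 2 - 1*(-3) = 2 + 3 = 5)
u(96, D)/145187 + 225809/(-429510) = 5/145187 + 225809/(-429510) = 5*(1/145187) + 225809*(-1/429510) = 5/145187 - 225809/429510 = -32782383733/62359268370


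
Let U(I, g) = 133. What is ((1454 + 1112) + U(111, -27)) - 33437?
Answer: -30738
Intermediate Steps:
((1454 + 1112) + U(111, -27)) - 33437 = ((1454 + 1112) + 133) - 33437 = (2566 + 133) - 33437 = 2699 - 33437 = -30738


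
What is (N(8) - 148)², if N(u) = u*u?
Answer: 7056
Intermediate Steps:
N(u) = u²
(N(8) - 148)² = (8² - 148)² = (64 - 148)² = (-84)² = 7056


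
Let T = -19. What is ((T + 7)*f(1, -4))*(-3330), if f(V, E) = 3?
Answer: 119880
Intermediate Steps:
((T + 7)*f(1, -4))*(-3330) = ((-19 + 7)*3)*(-3330) = -12*3*(-3330) = -36*(-3330) = 119880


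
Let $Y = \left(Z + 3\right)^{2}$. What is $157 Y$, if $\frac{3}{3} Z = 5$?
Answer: $10048$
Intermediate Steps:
$Z = 5$
$Y = 64$ ($Y = \left(5 + 3\right)^{2} = 8^{2} = 64$)
$157 Y = 157 \cdot 64 = 10048$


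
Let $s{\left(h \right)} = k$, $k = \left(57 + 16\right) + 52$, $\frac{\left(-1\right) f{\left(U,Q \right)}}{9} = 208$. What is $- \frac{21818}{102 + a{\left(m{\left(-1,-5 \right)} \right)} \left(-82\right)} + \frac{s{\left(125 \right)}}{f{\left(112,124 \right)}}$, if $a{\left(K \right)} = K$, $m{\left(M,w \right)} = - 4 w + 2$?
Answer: $\frac{20315273}{1593072} \approx 12.752$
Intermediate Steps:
$f{\left(U,Q \right)} = -1872$ ($f{\left(U,Q \right)} = \left(-9\right) 208 = -1872$)
$m{\left(M,w \right)} = 2 - 4 w$
$k = 125$ ($k = 73 + 52 = 125$)
$s{\left(h \right)} = 125$
$- \frac{21818}{102 + a{\left(m{\left(-1,-5 \right)} \right)} \left(-82\right)} + \frac{s{\left(125 \right)}}{f{\left(112,124 \right)}} = - \frac{21818}{102 + \left(2 - -20\right) \left(-82\right)} + \frac{125}{-1872} = - \frac{21818}{102 + \left(2 + 20\right) \left(-82\right)} + 125 \left(- \frac{1}{1872}\right) = - \frac{21818}{102 + 22 \left(-82\right)} - \frac{125}{1872} = - \frac{21818}{102 - 1804} - \frac{125}{1872} = - \frac{21818}{-1702} - \frac{125}{1872} = \left(-21818\right) \left(- \frac{1}{1702}\right) - \frac{125}{1872} = \frac{10909}{851} - \frac{125}{1872} = \frac{20315273}{1593072}$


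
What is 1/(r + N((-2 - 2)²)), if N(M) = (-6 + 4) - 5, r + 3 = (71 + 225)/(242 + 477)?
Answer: -719/6894 ≈ -0.10429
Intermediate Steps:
r = -1861/719 (r = -3 + (71 + 225)/(242 + 477) = -3 + 296/719 = -1861/719 ≈ -2.5883)
N(M) = -7 (N(M) = -2 - 5 = -7)
1/(r + N((-2 - 2)²)) = 1/(-1861/719 - 7) = 1/(-6894/719) = -719/6894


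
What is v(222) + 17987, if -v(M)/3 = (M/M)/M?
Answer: 1331037/74 ≈ 17987.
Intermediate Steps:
v(M) = -3/M (v(M) = -3*M/M/M = -3/M)
v(222) + 17987 = -3/222 + 17987 = -3*1/222 + 17987 = -1/74 + 17987 = 1331037/74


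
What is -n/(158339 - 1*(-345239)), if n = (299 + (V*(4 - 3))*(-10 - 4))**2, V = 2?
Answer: -73441/503578 ≈ -0.14584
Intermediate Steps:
n = 73441 (n = (299 + (2*(4 - 3))*(-10 - 4))**2 = (299 + (2*1)*(-14))**2 = (299 + 2*(-14))**2 = (299 - 28)**2 = 271**2 = 73441)
-n/(158339 - 1*(-345239)) = -73441/(158339 - 1*(-345239)) = -73441/(158339 + 345239) = -73441/503578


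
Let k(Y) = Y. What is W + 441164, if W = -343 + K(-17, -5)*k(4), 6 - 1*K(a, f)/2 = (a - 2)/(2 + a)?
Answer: 6612883/15 ≈ 4.4086e+5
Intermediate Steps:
K(a, f) = 12 - 2*(-2 + a)/(2 + a) (K(a, f) = 12 - 2*(a - 2)/(2 + a) = 12 - 2*(-2 + a)/(2 + a))
W = -4577/15 (W = -343 + (2*(14 + 5*(-17))/(2 - 17))*4 = -343 + (2*(14 - 85)/(-15))*4 = -343 + (2*(-1/15)*(-71))*4 = -343 + (142/15)*4 = -343 + 568/15 = -4577/15 ≈ -305.13)
W + 441164 = -4577/15 + 441164 = 6612883/15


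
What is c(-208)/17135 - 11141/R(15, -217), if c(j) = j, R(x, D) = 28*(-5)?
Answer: 38174383/479780 ≈ 79.566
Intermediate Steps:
R(x, D) = -140
c(-208)/17135 - 11141/R(15, -217) = -208/17135 - 11141/(-140) = -208*1/17135 - 11141*(-1/140) = -208/17135 + 11141/140 = 38174383/479780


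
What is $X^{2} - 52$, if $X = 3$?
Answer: $-43$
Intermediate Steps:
$X^{2} - 52 = 3^{2} - 52 = 9 - 52 = -43$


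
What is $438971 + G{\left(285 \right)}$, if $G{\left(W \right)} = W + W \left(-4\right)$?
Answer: $438116$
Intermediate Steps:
$G{\left(W \right)} = - 3 W$ ($G{\left(W \right)} = W - 4 W = - 3 W$)
$438971 + G{\left(285 \right)} = 438971 - 855 = 438116$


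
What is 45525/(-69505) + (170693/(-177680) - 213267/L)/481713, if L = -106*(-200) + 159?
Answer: -16645729925985314447/25412879162481760560 ≈ -0.65501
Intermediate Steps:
L = 21359 (L = 21200 + 159 = 21359)
45525/(-69505) + (170693/(-177680) - 213267/L)/481713 = 45525/(-69505) + (170693/(-177680) - 213267/21359)/481713 = 45525*(-1/69505) + (170693*(-1/177680) - 213267*1/21359)*(1/481713) = -9105/13901 + (-170693/177680 - 213267/21359)*(1/481713) = -9105/13901 - 41539112347/3795067120*1/481713 = -9105/13901 - 41539112347/1828133167576560 = -16645729925985314447/25412879162481760560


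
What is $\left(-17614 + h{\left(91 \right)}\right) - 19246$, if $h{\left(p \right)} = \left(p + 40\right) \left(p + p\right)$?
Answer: $-13018$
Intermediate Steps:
$h{\left(p \right)} = 2 p \left(40 + p\right)$ ($h{\left(p \right)} = \left(40 + p\right) 2 p = 2 p \left(40 + p\right)$)
$\left(-17614 + h{\left(91 \right)}\right) - 19246 = \left(-17614 + 2 \cdot 91 \left(40 + 91\right)\right) - 19246 = \left(-17614 + 2 \cdot 91 \cdot 131\right) - 19246 = \left(-17614 + 23842\right) - 19246 = 6228 - 19246 = -13018$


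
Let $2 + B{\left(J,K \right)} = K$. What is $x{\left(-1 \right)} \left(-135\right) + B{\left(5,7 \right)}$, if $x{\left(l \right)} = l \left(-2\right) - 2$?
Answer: $5$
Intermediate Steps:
$B{\left(J,K \right)} = -2 + K$
$x{\left(l \right)} = -2 - 2 l$ ($x{\left(l \right)} = - 2 l - 2 = -2 - 2 l$)
$x{\left(-1 \right)} \left(-135\right) + B{\left(5,7 \right)} = \left(-2 - -2\right) \left(-135\right) + \left(-2 + 7\right) = \left(-2 + 2\right) \left(-135\right) + 5 = 0 \left(-135\right) + 5 = 0 + 5 = 5$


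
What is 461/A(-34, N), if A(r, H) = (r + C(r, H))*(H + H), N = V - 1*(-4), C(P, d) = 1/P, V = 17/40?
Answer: -313480/204789 ≈ -1.5307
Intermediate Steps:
V = 17/40 (V = 17*(1/40) = 17/40 ≈ 0.42500)
N = 177/40 (N = 17/40 - 1*(-4) = 17/40 + 4 = 177/40 ≈ 4.4250)
A(r, H) = 2*H*(r + 1/r) (A(r, H) = (r + 1/r)*(H + H) = (r + 1/r)*(2*H) = 2*H*(r + 1/r))
461/A(-34, N) = 461/((2*(177/40)*(1 + (-34)²)/(-34))) = 461/((2*(177/40)*(-1/34)*(1 + 1156))) = 461/((2*(177/40)*(-1/34)*1157)) = 461/(-204789/680) = 461*(-680/204789) = -313480/204789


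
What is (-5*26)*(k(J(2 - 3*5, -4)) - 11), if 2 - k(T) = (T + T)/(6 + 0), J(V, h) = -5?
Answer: 2860/3 ≈ 953.33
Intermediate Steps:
k(T) = 2 - T/3 (k(T) = 2 - (T + T)/(6 + 0) = 2 - 2*T/6 = 2 - T/3)
(-5*26)*(k(J(2 - 3*5, -4)) - 11) = (-5*26)*((2 - ⅓*(-5)) - 11) = -130*((2 + 5/3) - 11) = -130*(11/3 - 11) = -130*(-22/3) = 2860/3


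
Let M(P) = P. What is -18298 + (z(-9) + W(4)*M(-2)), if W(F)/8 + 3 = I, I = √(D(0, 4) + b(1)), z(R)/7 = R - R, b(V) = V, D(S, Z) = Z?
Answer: -18250 - 16*√5 ≈ -18286.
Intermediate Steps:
z(R) = 0 (z(R) = 7*(R - R) = 7*0 = 0)
I = √5 (I = √(4 + 1) = √5 ≈ 2.2361)
W(F) = -24 + 8*√5
-18298 + (z(-9) + W(4)*M(-2)) = -18298 + (0 + (-24 + 8*√5)*(-2)) = -18298 + (0 + (48 - 16*√5)) = -18298 + (48 - 16*√5) = -18250 - 16*√5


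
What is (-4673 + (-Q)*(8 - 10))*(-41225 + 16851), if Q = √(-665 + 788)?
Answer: 113899702 - 48748*√123 ≈ 1.1336e+8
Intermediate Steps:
Q = √123 ≈ 11.091
(-4673 + (-Q)*(8 - 10))*(-41225 + 16851) = (-4673 + (-√123)*(8 - 10))*(-41225 + 16851) = (-4673 - √123*(-2))*(-24374) = (-4673 + 2*√123)*(-24374) = 113899702 - 48748*√123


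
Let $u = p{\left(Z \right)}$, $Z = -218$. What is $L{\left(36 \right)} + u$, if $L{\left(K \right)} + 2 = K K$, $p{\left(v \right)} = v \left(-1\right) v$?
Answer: $-46230$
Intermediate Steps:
$p{\left(v \right)} = - v^{2}$ ($p{\left(v \right)} = - v v = - v^{2}$)
$u = -47524$ ($u = - \left(-218\right)^{2} = \left(-1\right) 47524 = -47524$)
$L{\left(K \right)} = -2 + K^{2}$ ($L{\left(K \right)} = -2 + K K = -2 + K^{2}$)
$L{\left(36 \right)} + u = \left(-2 + 36^{2}\right) - 47524 = \left(-2 + 1296\right) - 47524 = 1294 - 47524 = -46230$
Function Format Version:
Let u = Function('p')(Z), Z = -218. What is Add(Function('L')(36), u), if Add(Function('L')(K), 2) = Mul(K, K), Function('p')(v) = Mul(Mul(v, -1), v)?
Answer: -46230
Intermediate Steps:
Function('p')(v) = Mul(-1, Pow(v, 2)) (Function('p')(v) = Mul(Mul(-1, v), v) = Mul(-1, Pow(v, 2)))
u = -47524 (u = Mul(-1, Pow(-218, 2)) = Mul(-1, 47524) = -47524)
Function('L')(K) = Add(-2, Pow(K, 2)) (Function('L')(K) = Add(-2, Mul(K, K)) = Add(-2, Pow(K, 2)))
Add(Function('L')(36), u) = Add(Add(-2, Pow(36, 2)), -47524) = Add(Add(-2, 1296), -47524) = Add(1294, -47524) = -46230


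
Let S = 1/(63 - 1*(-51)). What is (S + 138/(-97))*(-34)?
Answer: 265795/5529 ≈ 48.073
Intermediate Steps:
S = 1/114 (S = 1/(63 + 51) = 1/114 ≈ 0.0087719)
(S + 138/(-97))*(-34) = (1/114 + 138/(-97))*(-34) = (1/114 + 138*(-1/97))*(-34) = (1/114 - 138/97)*(-34) = -15635/11058*(-34) = 265795/5529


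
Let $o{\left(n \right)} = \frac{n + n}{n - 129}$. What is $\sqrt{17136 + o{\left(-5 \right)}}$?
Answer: $\frac{\sqrt{76923839}}{67} \approx 130.9$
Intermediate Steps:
$o{\left(n \right)} = \frac{2 n}{-129 + n}$
$\sqrt{17136 + o{\left(-5 \right)}} = \sqrt{17136 + 2 \left(-5\right) \frac{1}{-129 - 5}} = \sqrt{17136 + 2 \left(-5\right) \frac{1}{-134}} = \sqrt{17136 + 2 \left(-5\right) \left(- \frac{1}{134}\right)} = \sqrt{17136 + \frac{5}{67}} = \sqrt{\frac{1148117}{67}} = \frac{\sqrt{76923839}}{67}$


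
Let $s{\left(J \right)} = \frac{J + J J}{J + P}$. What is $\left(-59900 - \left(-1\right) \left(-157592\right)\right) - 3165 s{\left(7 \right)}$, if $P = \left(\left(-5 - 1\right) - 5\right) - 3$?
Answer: $-192172$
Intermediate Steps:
$P = -14$ ($P = \left(-6 - 5\right) - 3 = -11 - 3 = -14$)
$s{\left(J \right)} = \frac{J + J^{2}}{-14 + J}$ ($s{\left(J \right)} = \frac{J + J J}{J - 14} = \frac{J + J^{2}}{-14 + J}$)
$\left(-59900 - \left(-1\right) \left(-157592\right)\right) - 3165 s{\left(7 \right)} = \left(-59900 - \left(-1\right) \left(-157592\right)\right) - 3165 \frac{7 \left(1 + 7\right)}{-14 + 7} = \left(-59900 - 157592\right) - 3165 \cdot 7 \frac{1}{-7} \cdot 8 = \left(-59900 - 157592\right) - 3165 \cdot 7 \left(- \frac{1}{7}\right) 8 = -217492 - 3165 \left(-8\right) = -217492 - -25320 = -217492 + 25320 = -192172$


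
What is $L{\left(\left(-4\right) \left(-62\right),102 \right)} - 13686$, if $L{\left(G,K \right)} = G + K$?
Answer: $-13336$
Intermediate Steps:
$L{\left(\left(-4\right) \left(-62\right),102 \right)} - 13686 = \left(\left(-4\right) \left(-62\right) + 102\right) - 13686 = \left(248 + 102\right) - 13686 = 350 - 13686 = -13336$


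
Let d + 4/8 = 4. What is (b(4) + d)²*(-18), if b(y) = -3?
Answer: -9/2 ≈ -4.5000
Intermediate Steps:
d = 7/2 (d = -½ + 4 = 7/2 ≈ 3.5000)
(b(4) + d)²*(-18) = (-3 + 7/2)²*(-18) = (½)²*(-18) = (¼)*(-18) = -9/2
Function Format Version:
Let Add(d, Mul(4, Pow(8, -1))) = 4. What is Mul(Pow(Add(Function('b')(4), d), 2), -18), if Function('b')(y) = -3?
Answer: Rational(-9, 2) ≈ -4.5000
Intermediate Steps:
d = Rational(7, 2) (d = Add(Rational(-1, 2), 4) = Rational(7, 2) ≈ 3.5000)
Mul(Pow(Add(Function('b')(4), d), 2), -18) = Mul(Pow(Add(-3, Rational(7, 2)), 2), -18) = Mul(Pow(Rational(1, 2), 2), -18) = Mul(Rational(1, 4), -18) = Rational(-9, 2)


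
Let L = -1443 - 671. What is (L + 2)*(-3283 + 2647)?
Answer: 1343232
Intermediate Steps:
L = -2114
(L + 2)*(-3283 + 2647) = (-2114 + 2)*(-3283 + 2647) = -2112*(-636) = 1343232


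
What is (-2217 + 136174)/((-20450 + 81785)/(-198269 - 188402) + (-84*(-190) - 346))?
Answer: 51797287147/6037419659 ≈ 8.5794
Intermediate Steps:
(-2217 + 136174)/((-20450 + 81785)/(-198269 - 188402) + (-84*(-190) - 346)) = 133957/(61335/(-386671) + (15960 - 346)) = 133957/(61335*(-1/386671) + 15614) = 133957/(-61335/386671 + 15614) = 133957/(6037419659/386671) = 133957*(386671/6037419659) = 51797287147/6037419659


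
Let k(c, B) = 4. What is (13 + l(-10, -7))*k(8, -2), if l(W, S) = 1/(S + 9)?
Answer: 54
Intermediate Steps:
l(W, S) = 1/(9 + S)
(13 + l(-10, -7))*k(8, -2) = (13 + 1/(9 - 7))*4 = (13 + 1/2)*4 = (27/2)*4 = 54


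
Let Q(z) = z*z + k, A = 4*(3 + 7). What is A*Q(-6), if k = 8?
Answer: 1760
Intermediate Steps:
A = 40 (A = 4*10 = 40)
Q(z) = 8 + z² (Q(z) = z*z + 8 = z² + 8 = 8 + z²)
A*Q(-6) = 40*(8 + (-6)²) = 40*(8 + 36) = 40*44 = 1760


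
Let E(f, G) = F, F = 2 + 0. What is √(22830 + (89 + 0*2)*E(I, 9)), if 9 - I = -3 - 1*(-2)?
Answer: 4*√1438 ≈ 151.68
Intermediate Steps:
I = 10 (I = 9 - (-3 - 1*(-2)) = 9 - (-3 + 2) = 9 - 1*(-1) = 9 + 1 = 10)
F = 2
E(f, G) = 2
√(22830 + (89 + 0*2)*E(I, 9)) = √(22830 + (89 + 0*2)*2) = √(22830 + (89 + 0)*2) = √(22830 + 89*2) = √(22830 + 178) = √23008 = 4*√1438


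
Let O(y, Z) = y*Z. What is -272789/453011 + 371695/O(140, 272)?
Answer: 31598823705/3450131776 ≈ 9.1587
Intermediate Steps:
O(y, Z) = Z*y
-272789/453011 + 371695/O(140, 272) = -272789/453011 + 371695/((272*140)) = -272789*1/453011 + 371695/38080 = -272789/453011 + 371695*(1/38080) = -272789/453011 + 74339/7616 = 31598823705/3450131776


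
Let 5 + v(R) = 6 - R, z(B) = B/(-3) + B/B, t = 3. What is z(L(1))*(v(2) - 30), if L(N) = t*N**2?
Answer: 0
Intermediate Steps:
L(N) = 3*N**2
z(B) = 1 - B/3 (z(B) = B*(-1/3) + 1 = -B/3 + 1 = 1 - B/3)
v(R) = 1 - R (v(R) = -5 + (6 - R) = 1 - R)
z(L(1))*(v(2) - 30) = (1 - 1**2)*((1 - 1*2) - 30) = (1 - 1)*((1 - 2) - 30) = (1 - 1/3*3)*(-1 - 30) = (1 - 1)*(-31) = 0*(-31) = 0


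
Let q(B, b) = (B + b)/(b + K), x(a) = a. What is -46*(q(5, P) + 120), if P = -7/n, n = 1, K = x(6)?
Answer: -5612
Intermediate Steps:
K = 6
P = -7 (P = -7/1 = -7*1 = -7)
q(B, b) = (B + b)/(6 + b) (q(B, b) = (B + b)/(b + 6) = (B + b)/(6 + b))
-46*(q(5, P) + 120) = -46*((5 - 7)/(6 - 7) + 120) = -46*(-2/(-1) + 120) = -46*(-1*(-2) + 120) = -46*(2 + 120) = -46*122 = -5612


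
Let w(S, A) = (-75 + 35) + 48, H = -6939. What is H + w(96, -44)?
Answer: -6931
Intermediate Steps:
w(S, A) = 8 (w(S, A) = -40 + 48 = 8)
H + w(96, -44) = -6939 + 8 = -6931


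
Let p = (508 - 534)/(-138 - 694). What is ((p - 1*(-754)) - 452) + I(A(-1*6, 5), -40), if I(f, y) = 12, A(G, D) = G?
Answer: 10049/32 ≈ 314.03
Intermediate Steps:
p = 1/32 (p = -26/(-832) = -26*(-1/832) = 1/32 ≈ 0.031250)
((p - 1*(-754)) - 452) + I(A(-1*6, 5), -40) = ((1/32 - 1*(-754)) - 452) + 12 = ((1/32 + 754) - 452) + 12 = (24129/32 - 452) + 12 = 9665/32 + 12 = 10049/32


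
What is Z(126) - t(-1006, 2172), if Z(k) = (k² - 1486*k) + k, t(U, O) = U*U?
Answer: -1183270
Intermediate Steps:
t(U, O) = U²
Z(k) = k² - 1485*k
Z(126) - t(-1006, 2172) = 126*(-1485 + 126) - 1*(-1006)² = 126*(-1359) - 1*1012036 = -171234 - 1012036 = -1183270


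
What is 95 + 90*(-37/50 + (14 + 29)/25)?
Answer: 916/5 ≈ 183.20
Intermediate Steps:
95 + 90*(-37/50 + (14 + 29)/25) = 95 + 90*(-37*1/50 + 43*(1/25)) = 95 + 90*(-37/50 + 43/25) = 95 + 90*(49/50) = 95 + 441/5 = 916/5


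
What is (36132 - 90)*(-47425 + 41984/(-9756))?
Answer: -1389780372994/813 ≈ -1.7094e+9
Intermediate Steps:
(36132 - 90)*(-47425 + 41984/(-9756)) = 36042*(-47425 + 41984*(-1/9756)) = 36042*(-47425 - 10496/2439) = 36042*(-115680071/2439) = -1389780372994/813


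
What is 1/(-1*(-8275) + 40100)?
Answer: 1/48375 ≈ 2.0672e-5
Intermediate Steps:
1/(-1*(-8275) + 40100) = 1/(8275 + 40100) = 1/48375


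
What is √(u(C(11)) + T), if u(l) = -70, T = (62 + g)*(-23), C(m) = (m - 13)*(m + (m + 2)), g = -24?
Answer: 4*I*√59 ≈ 30.725*I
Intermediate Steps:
C(m) = (-13 + m)*(2 + 2*m) (C(m) = (-13 + m)*(m + (2 + m)) = (-13 + m)*(2 + 2*m))
T = -874 (T = (62 - 24)*(-23) = 38*(-23) = -874)
√(u(C(11)) + T) = √(-70 - 874) = √(-944) = 4*I*√59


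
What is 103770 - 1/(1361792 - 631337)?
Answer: 75799315349/730455 ≈ 1.0377e+5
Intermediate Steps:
103770 - 1/(1361792 - 631337) = 103770 - 1/730455 = 75799315349/730455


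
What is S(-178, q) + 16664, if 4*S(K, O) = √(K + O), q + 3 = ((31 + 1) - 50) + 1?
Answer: 16664 + 3*I*√22/4 ≈ 16664.0 + 3.5178*I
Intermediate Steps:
q = -20 (q = -3 + (((31 + 1) - 50) + 1) = -3 + ((32 - 50) + 1) = -3 + (-18 + 1) = -3 - 17 = -20)
S(K, O) = √(K + O)/4
S(-178, q) + 16664 = √(-178 - 20)/4 + 16664 = √(-198)/4 + 16664 = (3*I*√22)/4 + 16664 = 3*I*√22/4 + 16664 = 16664 + 3*I*√22/4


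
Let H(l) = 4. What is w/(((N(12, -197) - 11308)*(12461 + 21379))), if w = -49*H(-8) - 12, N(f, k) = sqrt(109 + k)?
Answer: 3341/6146524170 + 13*I*sqrt(22)/135223531740 ≈ 5.4356e-7 + 4.5092e-10*I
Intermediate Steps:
w = -208 (w = -49*4 - 12 = -196 - 12 = -208)
w/(((N(12, -197) - 11308)*(12461 + 21379))) = -208*1/((12461 + 21379)*(sqrt(109 - 197) - 11308)) = -208*1/(33840*(sqrt(-88) - 11308)) = -208*1/(33840*(2*I*sqrt(22) - 11308)) = -208*1/(33840*(-11308 + 2*I*sqrt(22))) = -208/(-382662720 + 67680*I*sqrt(22))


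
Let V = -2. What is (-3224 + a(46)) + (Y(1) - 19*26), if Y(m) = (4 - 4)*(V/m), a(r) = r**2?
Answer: -1602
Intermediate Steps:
Y(m) = 0 (Y(m) = (4 - 4)*(-2/m) = 0*(-2/m) = 0)
(-3224 + a(46)) + (Y(1) - 19*26) = (-3224 + 46**2) + (0 - 19*26) = (-3224 + 2116) + (0 - 494) = -1108 - 494 = -1602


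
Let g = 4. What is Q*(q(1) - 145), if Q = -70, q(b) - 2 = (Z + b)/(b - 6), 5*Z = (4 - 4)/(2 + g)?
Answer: 10024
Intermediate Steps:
Z = 0 (Z = ((4 - 4)/(2 + 4))/5 = (0/6)/5 = (0*(1/6))/5 = (1/5)*0 = 0)
q(b) = 2 + b/(-6 + b) (q(b) = 2 + (0 + b)/(b - 6) = 2 + b/(-6 + b))
Q*(q(1) - 145) = -70*(3*(-4 + 1)/(-6 + 1) - 145) = -70*(3*(-3)/(-5) - 145) = -70*(3*(-1/5)*(-3) - 145) = -70*(9/5 - 145) = -70*(-716/5) = 10024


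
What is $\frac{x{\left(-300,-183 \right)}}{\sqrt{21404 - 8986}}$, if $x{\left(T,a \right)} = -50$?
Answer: $- \frac{25 \sqrt{12418}}{6209} \approx -0.44869$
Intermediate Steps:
$\frac{x{\left(-300,-183 \right)}}{\sqrt{21404 - 8986}} = - \frac{50}{\sqrt{21404 - 8986}} = - \frac{50}{\sqrt{12418}} = - 50 \frac{\sqrt{12418}}{12418} = - \frac{25 \sqrt{12418}}{6209}$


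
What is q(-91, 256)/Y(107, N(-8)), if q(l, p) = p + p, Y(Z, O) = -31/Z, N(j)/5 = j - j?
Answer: -54784/31 ≈ -1767.2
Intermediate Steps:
N(j) = 0 (N(j) = 5*(j - j) = 5*0 = 0)
q(l, p) = 2*p
q(-91, 256)/Y(107, N(-8)) = (2*256)/((-31/107)) = 512/((-31*1/107)) = 512/(-31/107) = 512*(-107/31) = -54784/31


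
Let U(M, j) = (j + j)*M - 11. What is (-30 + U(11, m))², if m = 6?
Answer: 8281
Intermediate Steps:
U(M, j) = -11 + 2*M*j (U(M, j) = (2*j)*M - 11 = 2*M*j - 11 = -11 + 2*M*j)
(-30 + U(11, m))² = (-30 + (-11 + 2*11*6))² = (-30 + (-11 + 132))² = (-30 + 121)² = 91² = 8281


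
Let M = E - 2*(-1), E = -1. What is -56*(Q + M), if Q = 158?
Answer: -8904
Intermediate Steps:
M = 1 (M = -1 - 2*(-1) = -1 + 2 = 1)
-56*(Q + M) = -56*(158 + 1) = -56*159 = -8904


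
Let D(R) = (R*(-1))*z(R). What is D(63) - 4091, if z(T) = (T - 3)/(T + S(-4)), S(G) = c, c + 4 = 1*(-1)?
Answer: -120529/29 ≈ -4156.2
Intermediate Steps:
c = -5 (c = -4 + 1*(-1) = -4 - 1 = -5)
S(G) = -5
z(T) = (-3 + T)/(-5 + T) (z(T) = (T - 3)/(T - 5) = (-3 + T)/(-5 + T))
D(R) = -R*(-3 + R)/(-5 + R) (D(R) = (R*(-1))*((-3 + R)/(-5 + R)) = (-R)*((-3 + R)/(-5 + R)) = -R*(-3 + R)/(-5 + R))
D(63) - 4091 = 63*(3 - 1*63)/(-5 + 63) - 4091 = 63*(3 - 63)/58 - 4091 = 63*(1/58)*(-60) - 4091 = -1890/29 - 4091 = -120529/29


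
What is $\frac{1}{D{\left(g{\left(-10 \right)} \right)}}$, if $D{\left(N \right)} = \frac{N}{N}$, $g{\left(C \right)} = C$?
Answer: $1$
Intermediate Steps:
$D{\left(N \right)} = 1$
$\frac{1}{D{\left(g{\left(-10 \right)} \right)}} = 1^{-1} = 1$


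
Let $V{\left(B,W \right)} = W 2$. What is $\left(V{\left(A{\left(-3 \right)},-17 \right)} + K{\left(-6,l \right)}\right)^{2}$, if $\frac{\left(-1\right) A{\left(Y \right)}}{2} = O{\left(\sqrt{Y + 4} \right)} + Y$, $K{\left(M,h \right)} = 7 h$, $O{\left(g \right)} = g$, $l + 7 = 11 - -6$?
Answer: $1296$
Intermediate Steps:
$l = 10$ ($l = -7 + \left(11 - -6\right) = -7 + \left(11 + 6\right) = -7 + 17 = 10$)
$A{\left(Y \right)} = - 2 Y - 2 \sqrt{4 + Y}$ ($A{\left(Y \right)} = - 2 \left(\sqrt{Y + 4} + Y\right) = - 2 \left(\sqrt{4 + Y} + Y\right) = - 2 \left(Y + \sqrt{4 + Y}\right) = - 2 Y - 2 \sqrt{4 + Y}$)
$V{\left(B,W \right)} = 2 W$
$\left(V{\left(A{\left(-3 \right)},-17 \right)} + K{\left(-6,l \right)}\right)^{2} = \left(2 \left(-17\right) + 7 \cdot 10\right)^{2} = \left(-34 + 70\right)^{2} = 36^{2} = 1296$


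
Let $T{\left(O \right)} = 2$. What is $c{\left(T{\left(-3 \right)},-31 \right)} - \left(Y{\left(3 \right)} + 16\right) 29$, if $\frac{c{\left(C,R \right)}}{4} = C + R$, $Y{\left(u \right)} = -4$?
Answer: $-464$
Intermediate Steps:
$c{\left(C,R \right)} = 4 C + 4 R$ ($c{\left(C,R \right)} = 4 \left(C + R\right) = 4 C + 4 R$)
$c{\left(T{\left(-3 \right)},-31 \right)} - \left(Y{\left(3 \right)} + 16\right) 29 = \left(4 \cdot 2 + 4 \left(-31\right)\right) - \left(-4 + 16\right) 29 = \left(8 - 124\right) - 12 \cdot 29 = -116 - 348 = -464$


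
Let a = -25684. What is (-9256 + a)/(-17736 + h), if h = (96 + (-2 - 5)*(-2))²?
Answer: 8735/1409 ≈ 6.1994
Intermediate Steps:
h = 12100 (h = (96 - 7*(-2))² = (96 + 14)² = 110² = 12100)
(-9256 + a)/(-17736 + h) = (-9256 - 25684)/(-17736 + 12100) = -34940/(-5636) = -34940*(-1/5636) = 8735/1409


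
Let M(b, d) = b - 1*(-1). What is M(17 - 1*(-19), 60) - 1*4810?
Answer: -4773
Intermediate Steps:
M(b, d) = 1 + b (M(b, d) = b + 1 = 1 + b)
M(17 - 1*(-19), 60) - 1*4810 = (1 + (17 - 1*(-19))) - 1*4810 = (1 + (17 + 19)) - 4810 = (1 + 36) - 4810 = 37 - 4810 = -4773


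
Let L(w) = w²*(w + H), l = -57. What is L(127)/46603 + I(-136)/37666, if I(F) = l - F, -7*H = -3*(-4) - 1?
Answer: 533423865951/12287440186 ≈ 43.412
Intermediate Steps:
H = -11/7 (H = -(-3*(-4) - 1)/7 = -(12 - 1)/7 = -⅐*11 = -11/7 ≈ -1.5714)
L(w) = w²*(-11/7 + w) (L(w) = w²*(w - 11/7) = w²*(-11/7 + w))
I(F) = -57 - F
L(127)/46603 + I(-136)/37666 = (127²*(-11/7 + 127))/46603 + (-57 - 1*(-136))/37666 = (16129*(878/7))*(1/46603) + (-57 + 136)*(1/37666) = (14161262/7)*(1/46603) + 79*(1/37666) = 14161262/326221 + 79/37666 = 533423865951/12287440186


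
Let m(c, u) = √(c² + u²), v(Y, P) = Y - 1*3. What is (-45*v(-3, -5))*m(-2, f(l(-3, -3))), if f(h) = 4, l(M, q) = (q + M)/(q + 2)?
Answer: 540*√5 ≈ 1207.5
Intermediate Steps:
l(M, q) = (M + q)/(2 + q)
v(Y, P) = -3 + Y (v(Y, P) = Y - 3 = -3 + Y)
(-45*v(-3, -5))*m(-2, f(l(-3, -3))) = (-45*(-3 - 3))*√((-2)² + 4²) = (-45*(-6))*√(4 + 16) = 270*√20 = 270*(2*√5) = 540*√5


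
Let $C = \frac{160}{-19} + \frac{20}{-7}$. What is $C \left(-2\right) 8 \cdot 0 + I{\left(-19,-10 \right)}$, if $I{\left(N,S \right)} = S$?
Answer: $-10$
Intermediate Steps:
$C = - \frac{1500}{133}$ ($C = 160 \left(- \frac{1}{19}\right) + 20 \left(- \frac{1}{7}\right) = - \frac{160}{19} - \frac{20}{7} = - \frac{1500}{133} \approx -11.278$)
$C \left(-2\right) 8 \cdot 0 + I{\left(-19,-10 \right)} = - \frac{1500 \left(-2\right) 8 \cdot 0}{133} - 10 = - \frac{1500 \left(\left(-16\right) 0\right)}{133} - 10 = \left(- \frac{1500}{133}\right) 0 - 10 = 0 - 10 = -10$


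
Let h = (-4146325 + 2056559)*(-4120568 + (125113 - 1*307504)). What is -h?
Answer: -8992177417594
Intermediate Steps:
h = 8992177417594 (h = -2089766*(-4120568 + (125113 - 307504)) = -2089766*(-4120568 - 182391) = -2089766*(-4302959) = 8992177417594)
-h = -1*8992177417594 = -8992177417594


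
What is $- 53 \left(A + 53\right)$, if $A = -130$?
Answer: $4081$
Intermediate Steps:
$- 53 \left(A + 53\right) = - 53 \left(-130 + 53\right) = \left(-53\right) \left(-77\right) = 4081$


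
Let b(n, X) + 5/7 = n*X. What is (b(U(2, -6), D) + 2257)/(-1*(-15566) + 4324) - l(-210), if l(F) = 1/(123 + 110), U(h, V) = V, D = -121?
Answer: 138967/954135 ≈ 0.14565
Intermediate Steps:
b(n, X) = -5/7 + X*n (b(n, X) = -5/7 + n*X = -5/7 + X*n)
l(F) = 1/233
(b(U(2, -6), D) + 2257)/(-1*(-15566) + 4324) - l(-210) = ((-5/7 - 121*(-6)) + 2257)/(-1*(-15566) + 4324) - 1*1/233 = ((-5/7 + 726) + 2257)/(15566 + 4324) - 1/233 = (5077/7 + 2257)/19890 - 1/233 = (20876/7)*(1/19890) - 1/233 = 614/4095 - 1/233 = 138967/954135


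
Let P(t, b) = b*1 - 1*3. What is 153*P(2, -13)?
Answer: -2448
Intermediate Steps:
P(t, b) = -3 + b (P(t, b) = b - 3 = -3 + b)
153*P(2, -13) = 153*(-3 - 13) = 153*(-16) = -2448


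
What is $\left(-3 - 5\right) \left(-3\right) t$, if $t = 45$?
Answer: $1080$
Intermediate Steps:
$\left(-3 - 5\right) \left(-3\right) t = \left(-3 - 5\right) \left(-3\right) 45 = \left(-8\right) \left(-3\right) 45 = 24 \cdot 45 = 1080$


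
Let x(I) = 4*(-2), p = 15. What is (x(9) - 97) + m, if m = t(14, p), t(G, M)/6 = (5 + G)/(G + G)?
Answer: -1413/14 ≈ -100.93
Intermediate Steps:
t(G, M) = 3*(5 + G)/G (t(G, M) = 6*((5 + G)/(G + G)) = 6*((5 + G)/((2*G))) = 6*((5 + G)*(1/(2*G))) = 6*((5 + G)/(2*G)) = 3*(5 + G)/G)
x(I) = -8
m = 57/14 (m = 3 + 15/14 = 57/14 ≈ 4.0714)
(x(9) - 97) + m = (-8 - 97) + 57/14 = -105 + 57/14 = -1413/14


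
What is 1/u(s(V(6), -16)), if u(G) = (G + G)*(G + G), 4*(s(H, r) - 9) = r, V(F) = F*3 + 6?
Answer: 1/100 ≈ 0.010000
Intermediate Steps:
V(F) = 6 + 3*F (V(F) = 3*F + 6 = 6 + 3*F)
s(H, r) = 9 + r/4
u(G) = 4*G² (u(G) = (2*G)*(2*G) = 4*G²)
1/u(s(V(6), -16)) = 1/(4*(9 + (¼)*(-16))²) = 1/(4*(9 - 4)²) = 1/(4*5²) = 1/(4*25) = 1/100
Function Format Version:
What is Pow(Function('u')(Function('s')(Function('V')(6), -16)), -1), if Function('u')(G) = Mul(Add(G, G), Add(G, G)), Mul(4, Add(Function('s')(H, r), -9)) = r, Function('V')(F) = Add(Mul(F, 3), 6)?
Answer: Rational(1, 100) ≈ 0.010000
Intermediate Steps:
Function('V')(F) = Add(6, Mul(3, F)) (Function('V')(F) = Add(Mul(3, F), 6) = Add(6, Mul(3, F)))
Function('s')(H, r) = Add(9, Mul(Rational(1, 4), r))
Function('u')(G) = Mul(4, Pow(G, 2)) (Function('u')(G) = Mul(Mul(2, G), Mul(2, G)) = Mul(4, Pow(G, 2)))
Pow(Function('u')(Function('s')(Function('V')(6), -16)), -1) = Pow(Mul(4, Pow(Add(9, Mul(Rational(1, 4), -16)), 2)), -1) = Pow(Mul(4, Pow(Add(9, -4), 2)), -1) = Pow(Mul(4, Pow(5, 2)), -1) = Pow(Mul(4, 25), -1) = Pow(100, -1) = Rational(1, 100)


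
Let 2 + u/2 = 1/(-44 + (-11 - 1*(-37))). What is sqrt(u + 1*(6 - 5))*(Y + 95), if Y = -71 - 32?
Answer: -16*I*sqrt(7)/3 ≈ -14.111*I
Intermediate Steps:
u = -37/9 (u = -4 + 2/(-44 + (-11 - 1*(-37))) = -4 + 2/(-44 + (-11 + 37)) = -4 + 2/(-44 + 26) = -4 + 2/(-18) = -4 + 2*(-1/18) = -4 - 1/9 = -37/9 ≈ -4.1111)
Y = -103
sqrt(u + 1*(6 - 5))*(Y + 95) = sqrt(-37/9 + 1*(6 - 5))*(-103 + 95) = sqrt(-37/9 + 1*1)*(-8) = sqrt(-37/9 + 1)*(-8) = sqrt(-28/9)*(-8) = (2*I*sqrt(7)/3)*(-8) = -16*I*sqrt(7)/3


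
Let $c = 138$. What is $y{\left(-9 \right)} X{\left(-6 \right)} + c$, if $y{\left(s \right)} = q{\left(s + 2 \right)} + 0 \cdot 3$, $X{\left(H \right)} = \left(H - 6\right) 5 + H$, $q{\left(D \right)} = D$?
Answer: $600$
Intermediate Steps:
$X{\left(H \right)} = -30 + 6 H$ ($X{\left(H \right)} = \left(H - 6\right) 5 + H = \left(-6 + H\right) 5 + H = \left(-30 + 5 H\right) + H = -30 + 6 H$)
$y{\left(s \right)} = 2 + s$ ($y{\left(s \right)} = \left(s + 2\right) + 0 \cdot 3 = \left(2 + s\right) + 0 = 2 + s$)
$y{\left(-9 \right)} X{\left(-6 \right)} + c = \left(2 - 9\right) \left(-30 + 6 \left(-6\right)\right) + 138 = - 7 \left(-30 - 36\right) + 138 = \left(-7\right) \left(-66\right) + 138 = 462 + 138 = 600$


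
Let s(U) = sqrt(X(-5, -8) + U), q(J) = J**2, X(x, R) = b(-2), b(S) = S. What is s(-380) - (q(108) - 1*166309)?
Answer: 154645 + I*sqrt(382) ≈ 1.5465e+5 + 19.545*I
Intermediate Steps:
X(x, R) = -2
s(U) = sqrt(-2 + U)
s(-380) - (q(108) - 1*166309) = sqrt(-2 - 380) - (108**2 - 1*166309) = sqrt(-382) - (11664 - 166309) = I*sqrt(382) - 1*(-154645) = I*sqrt(382) + 154645 = 154645 + I*sqrt(382)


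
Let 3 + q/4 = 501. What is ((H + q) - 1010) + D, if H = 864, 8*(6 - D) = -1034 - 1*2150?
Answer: 2250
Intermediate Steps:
q = 1992 (q = -12 + 4*501 = -12 + 2004 = 1992)
D = 404 (D = 6 - (-1034 - 1*2150)/8 = 6 - (-1034 - 2150)/8 = 6 - 1/8*(-3184) = 6 + 398 = 404)
((H + q) - 1010) + D = ((864 + 1992) - 1010) + 404 = (2856 - 1010) + 404 = 1846 + 404 = 2250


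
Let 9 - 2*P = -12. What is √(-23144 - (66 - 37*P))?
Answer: I*√91286/2 ≈ 151.07*I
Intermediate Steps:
P = 21/2 (P = 9/2 - ½*(-12) = 9/2 + 6 = 21/2 ≈ 10.500)
√(-23144 - (66 - 37*P)) = √(-23144 - (66 - 37*21/2)) = √(-23144 - (66 - 777/2)) = √(-23144 - 1*(-645/2)) = √(-23144 + 645/2) = √(-45643/2) = I*√91286/2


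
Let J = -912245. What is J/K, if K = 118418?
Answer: -912245/118418 ≈ -7.7036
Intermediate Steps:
J/K = -912245/118418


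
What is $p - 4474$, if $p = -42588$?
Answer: $-47062$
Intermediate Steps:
$p - 4474 = -42588 - 4474 = -47062$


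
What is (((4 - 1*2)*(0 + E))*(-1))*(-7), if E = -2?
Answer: -28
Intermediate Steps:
(((4 - 1*2)*(0 + E))*(-1))*(-7) = (((4 - 1*2)*(0 - 2))*(-1))*(-7) = (((4 - 2)*(-2))*(-1))*(-7) = ((2*(-2))*(-1))*(-7) = -4*(-1)*(-7) = 4*(-7) = -28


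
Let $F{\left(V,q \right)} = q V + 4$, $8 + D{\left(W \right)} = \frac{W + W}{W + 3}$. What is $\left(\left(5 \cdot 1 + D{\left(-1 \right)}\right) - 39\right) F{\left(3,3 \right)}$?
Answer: $-559$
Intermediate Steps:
$D{\left(W \right)} = -8 + \frac{2 W}{3 + W}$ ($D{\left(W \right)} = -8 + \frac{W + W}{W + 3} = -8 + \frac{2 W}{3 + W}$)
$F{\left(V,q \right)} = 4 + V q$ ($F{\left(V,q \right)} = V q + 4 = 4 + V q$)
$\left(\left(5 \cdot 1 + D{\left(-1 \right)}\right) - 39\right) F{\left(3,3 \right)} = \left(\left(5 \cdot 1 + \frac{6 \left(-4 - -1\right)}{3 - 1}\right) - 39\right) \left(4 + 3 \cdot 3\right) = \left(\left(5 + \frac{6 \left(-4 + 1\right)}{2}\right) - 39\right) \left(4 + 9\right) = \left(\left(5 + 6 \cdot \frac{1}{2} \left(-3\right)\right) - 39\right) 13 = \left(\left(5 - 9\right) - 39\right) 13 = \left(-4 - 39\right) 13 = \left(-43\right) 13 = -559$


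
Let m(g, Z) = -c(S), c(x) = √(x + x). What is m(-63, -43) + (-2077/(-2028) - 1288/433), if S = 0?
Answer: -1712723/878124 ≈ -1.9504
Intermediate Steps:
c(x) = √2*√x (c(x) = √(2*x) = √2*√x)
m(g, Z) = 0 (m(g, Z) = -√2*√0 = -√2*0 = -1*0 = 0)
m(-63, -43) + (-2077/(-2028) - 1288/433) = 0 + (-2077/(-2028) - 1288/433) = 0 + (-2077*(-1/2028) - 1288*1/433) = 0 + (2077/2028 - 1288/433) = 0 - 1712723/878124 = -1712723/878124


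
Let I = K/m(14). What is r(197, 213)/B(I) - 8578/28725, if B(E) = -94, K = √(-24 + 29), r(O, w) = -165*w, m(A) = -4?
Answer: 1008733793/2700150 ≈ 373.58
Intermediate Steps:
K = √5 ≈ 2.2361
I = -√5/4 (I = √5/(-4) = √5*(-¼) = -√5/4 ≈ -0.55902)
r(197, 213)/B(I) - 8578/28725 = -165*213/(-94) - 8578/28725 = -35145*(-1/94) - 8578*1/28725 = 35145/94 - 8578/28725 = 1008733793/2700150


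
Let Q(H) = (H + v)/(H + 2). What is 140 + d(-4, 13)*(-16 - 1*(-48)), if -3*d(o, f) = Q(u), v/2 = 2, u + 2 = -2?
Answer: 140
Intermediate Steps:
u = -4 (u = -2 - 2 = -4)
v = 4 (v = 2*2 = 4)
Q(H) = (4 + H)/(2 + H) (Q(H) = (H + 4)/(H + 2) = (4 + H)/(2 + H))
d(o, f) = 0 (d(o, f) = -(4 - 4)/(3*(2 - 4)) = -0/(3*(-2)) = -(-1)*0/6 = -1/3*0 = 0)
140 + d(-4, 13)*(-16 - 1*(-48)) = 140 + 0*(-16 - 1*(-48)) = 140 + 0*(-16 + 48) = 140 + 0*32 = 140 + 0 = 140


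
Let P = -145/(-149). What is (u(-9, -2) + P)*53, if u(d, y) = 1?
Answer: 15582/149 ≈ 104.58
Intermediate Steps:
P = 145/149 (P = -145*(-1/149) = 145/149 ≈ 0.97315)
(u(-9, -2) + P)*53 = (1 + 145/149)*53 = (294/149)*53 = 15582/149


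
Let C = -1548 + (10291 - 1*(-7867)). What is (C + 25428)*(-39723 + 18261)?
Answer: -902219556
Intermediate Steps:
C = 16610 (C = -1548 + (10291 + 7867) = -1548 + 18158 = 16610)
(C + 25428)*(-39723 + 18261) = (16610 + 25428)*(-39723 + 18261) = 42038*(-21462) = -902219556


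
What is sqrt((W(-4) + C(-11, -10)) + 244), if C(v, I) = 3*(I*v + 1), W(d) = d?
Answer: sqrt(573) ≈ 23.937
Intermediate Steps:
C(v, I) = 3 + 3*I*v (C(v, I) = 3*(1 + I*v) = 3 + 3*I*v)
sqrt((W(-4) + C(-11, -10)) + 244) = sqrt((-4 + (3 + 3*(-10)*(-11))) + 244) = sqrt((-4 + (3 + 330)) + 244) = sqrt((-4 + 333) + 244) = sqrt(329 + 244) = sqrt(573)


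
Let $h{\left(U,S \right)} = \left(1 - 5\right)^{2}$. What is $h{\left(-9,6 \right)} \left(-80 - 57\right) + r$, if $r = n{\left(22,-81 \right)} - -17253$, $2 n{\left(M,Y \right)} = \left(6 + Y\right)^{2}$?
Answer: $\frac{35747}{2} \approx 17874.0$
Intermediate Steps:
$h{\left(U,S \right)} = 16$ ($h{\left(U,S \right)} = \left(-4\right)^{2} = 16$)
$n{\left(M,Y \right)} = \frac{\left(6 + Y\right)^{2}}{2}$
$r = \frac{40131}{2}$ ($r = \frac{\left(6 - 81\right)^{2}}{2} - -17253 = \frac{\left(-75\right)^{2}}{2} + 17253 = \frac{1}{2} \cdot 5625 + 17253 = \frac{5625}{2} + 17253 = \frac{40131}{2} \approx 20066.0$)
$h{\left(-9,6 \right)} \left(-80 - 57\right) + r = 16 \left(-80 - 57\right) + \frac{40131}{2} = 16 \left(-137\right) + \frac{40131}{2} = -2192 + \frac{40131}{2} = \frac{35747}{2}$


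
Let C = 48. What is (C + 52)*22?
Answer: 2200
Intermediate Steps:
(C + 52)*22 = (48 + 52)*22 = 100*22 = 2200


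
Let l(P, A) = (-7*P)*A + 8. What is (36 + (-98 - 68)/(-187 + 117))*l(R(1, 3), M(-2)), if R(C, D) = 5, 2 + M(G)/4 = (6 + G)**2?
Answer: -2621536/35 ≈ -74901.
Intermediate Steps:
M(G) = -8 + 4*(6 + G)**2
l(P, A) = 8 - 7*A*P (l(P, A) = -7*A*P + 8 = 8 - 7*A*P)
(36 + (-98 - 68)/(-187 + 117))*l(R(1, 3), M(-2)) = (36 + (-98 - 68)/(-187 + 117))*(8 - 7*(-8 + 4*(6 - 2)**2)*5) = (36 - 166/(-70))*(8 - 7*(-8 + 4*4**2)*5) = (36 - 166*(-1/70))*(8 - 7*(-8 + 4*16)*5) = (36 + 83/35)*(8 - 7*(-8 + 64)*5) = 1343*(8 - 7*56*5)/35 = 1343*(8 - 1960)/35 = (1343/35)*(-1952) = -2621536/35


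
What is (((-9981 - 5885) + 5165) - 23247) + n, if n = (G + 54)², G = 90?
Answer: -13212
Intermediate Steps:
n = 20736 (n = (90 + 54)² = 144² = 20736)
(((-9981 - 5885) + 5165) - 23247) + n = (((-9981 - 5885) + 5165) - 23247) + 20736 = ((-15866 + 5165) - 23247) + 20736 = (-10701 - 23247) + 20736 = -33948 + 20736 = -13212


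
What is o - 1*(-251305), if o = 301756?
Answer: 553061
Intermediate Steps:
o - 1*(-251305) = 301756 - 1*(-251305) = 301756 + 251305 = 553061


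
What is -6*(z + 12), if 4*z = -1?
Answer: -141/2 ≈ -70.500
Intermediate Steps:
z = -1/4 (z = (1/4)*(-1) = -1/4 ≈ -0.25000)
-6*(z + 12) = -6*(-1/4 + 12) = -6*47/4 = -141/2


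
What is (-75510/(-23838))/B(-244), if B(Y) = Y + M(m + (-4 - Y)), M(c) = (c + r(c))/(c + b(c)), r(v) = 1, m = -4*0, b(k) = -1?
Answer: -601563/46146395 ≈ -0.013036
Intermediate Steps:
m = 0
M(c) = (1 + c)/(-1 + c) (M(c) = (c + 1)/(c - 1) = (1 + c)/(-1 + c))
B(Y) = Y + (-3 - Y)/(-5 - Y) (B(Y) = Y + (1 + (0 + (-4 - Y)))/(-1 + (0 + (-4 - Y))) = Y + (1 + (-4 - Y))/(-1 + (-4 - Y)) = Y + (-3 - Y)/(-5 - Y))
(-75510/(-23838))/B(-244) = (-75510/(-23838))/(((3 - 244 - 244*(5 - 244))/(5 - 244))) = (-75510*(-1/23838))/(((3 - 244 - 244*(-239))/(-239))) = 12585/(3973*((-(3 - 244 + 58316)/239))) = 12585/(3973*((-1/239*58075))) = 12585/(3973*(-58075/239)) = (12585/3973)*(-239/58075) = -601563/46146395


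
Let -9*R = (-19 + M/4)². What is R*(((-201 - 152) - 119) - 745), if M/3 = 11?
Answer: 2250233/144 ≈ 15627.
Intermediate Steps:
M = 33 (M = 3*11 = 33)
R = -1849/144 (R = -(-19 + 33/4)²/9 = -(-43/4)²/9 = -⅑*1849/16 = -1849/144 ≈ -12.840)
R*(((-201 - 152) - 119) - 745) = -1849*(((-201 - 152) - 119) - 745)/144 = -1849*((-353 - 119) - 745)/144 = -1849*(-472 - 745)/144 = -1849/144*(-1217) = 2250233/144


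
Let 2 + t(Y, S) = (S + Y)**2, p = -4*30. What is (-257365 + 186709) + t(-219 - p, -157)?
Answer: -5122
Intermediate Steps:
p = -120
t(Y, S) = -2 + (S + Y)**2
(-257365 + 186709) + t(-219 - p, -157) = (-257365 + 186709) + (-2 + (-157 + (-219 - 1*(-120)))**2) = -70656 + (-2 + (-157 + (-219 + 120))**2) = -70656 + (-2 + (-157 - 99)**2) = -70656 + (-2 + (-256)**2) = -70656 + (-2 + 65536) = -70656 + 65534 = -5122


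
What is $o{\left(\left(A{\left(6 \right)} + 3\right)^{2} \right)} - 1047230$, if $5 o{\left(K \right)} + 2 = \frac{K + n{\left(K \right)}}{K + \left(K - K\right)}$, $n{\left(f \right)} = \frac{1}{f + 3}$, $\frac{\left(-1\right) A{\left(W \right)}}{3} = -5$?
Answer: $- \frac{554759726147}{529740} \approx -1.0472 \cdot 10^{6}$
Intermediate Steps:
$A{\left(W \right)} = 15$ ($A{\left(W \right)} = \left(-3\right) \left(-5\right) = 15$)
$n{\left(f \right)} = \frac{1}{3 + f}$
$o{\left(K \right)} = - \frac{2}{5} + \frac{K + \frac{1}{3 + K}}{5 K}$ ($o{\left(K \right)} = - \frac{2}{5} + \frac{\left(K + \frac{1}{3 + K}\right) \frac{1}{K + \left(K - K\right)}}{5} = - \frac{2}{5} + \frac{\left(K + \frac{1}{3 + K}\right) \frac{1}{K + 0}}{5} = - \frac{2}{5} + \frac{\left(K + \frac{1}{3 + K}\right) \frac{1}{K}}{5} = - \frac{2}{5} + \frac{\frac{1}{K} \left(K + \frac{1}{3 + K}\right)}{5} = - \frac{2}{5} + \frac{K + \frac{1}{3 + K}}{5 K}$)
$o{\left(\left(A{\left(6 \right)} + 3\right)^{2} \right)} - 1047230 = \frac{1 - \left(15 + 3\right)^{2} \left(3 + \left(15 + 3\right)^{2}\right)}{5 \left(15 + 3\right)^{2} \left(3 + \left(15 + 3\right)^{2}\right)} - 1047230 = \frac{1 - 18^{2} \left(3 + 18^{2}\right)}{5 \cdot 18^{2} \left(3 + 18^{2}\right)} - 1047230 = \frac{1 - 324 \left(3 + 324\right)}{5 \cdot 324 \left(3 + 324\right)} - 1047230 = \frac{1}{5} \cdot \frac{1}{324} \cdot \frac{1}{327} \left(1 - 324 \cdot 327\right) - 1047230 = \frac{1}{5} \cdot \frac{1}{324} \cdot \frac{1}{327} \left(1 - 105948\right) - 1047230 = \frac{1}{5} \cdot \frac{1}{324} \cdot \frac{1}{327} \left(-105947\right) - 1047230 = - \frac{105947}{529740} - 1047230 = - \frac{554759726147}{529740}$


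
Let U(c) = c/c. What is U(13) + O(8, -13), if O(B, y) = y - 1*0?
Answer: -12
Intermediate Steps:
O(B, y) = y (O(B, y) = y + 0 = y)
U(c) = 1
U(13) + O(8, -13) = 1 - 13 = -12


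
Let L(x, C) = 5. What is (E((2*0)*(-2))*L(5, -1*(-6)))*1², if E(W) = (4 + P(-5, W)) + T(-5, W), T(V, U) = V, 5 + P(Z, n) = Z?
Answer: -55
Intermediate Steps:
P(Z, n) = -5 + Z
E(W) = -11 (E(W) = (4 + (-5 - 5)) - 5 = (4 - 10) - 5 = -6 - 5 = -11)
(E((2*0)*(-2))*L(5, -1*(-6)))*1² = -11*5*1² = -55*1 = -55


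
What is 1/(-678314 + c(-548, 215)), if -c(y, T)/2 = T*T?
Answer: -1/770764 ≈ -1.2974e-6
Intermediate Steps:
c(y, T) = -2*T² (c(y, T) = -2*T*T = -2*T²)
1/(-678314 + c(-548, 215)) = 1/(-678314 - 2*215²) = 1/(-678314 - 2*46225) = 1/(-678314 - 92450) = 1/(-770764) = -1/770764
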